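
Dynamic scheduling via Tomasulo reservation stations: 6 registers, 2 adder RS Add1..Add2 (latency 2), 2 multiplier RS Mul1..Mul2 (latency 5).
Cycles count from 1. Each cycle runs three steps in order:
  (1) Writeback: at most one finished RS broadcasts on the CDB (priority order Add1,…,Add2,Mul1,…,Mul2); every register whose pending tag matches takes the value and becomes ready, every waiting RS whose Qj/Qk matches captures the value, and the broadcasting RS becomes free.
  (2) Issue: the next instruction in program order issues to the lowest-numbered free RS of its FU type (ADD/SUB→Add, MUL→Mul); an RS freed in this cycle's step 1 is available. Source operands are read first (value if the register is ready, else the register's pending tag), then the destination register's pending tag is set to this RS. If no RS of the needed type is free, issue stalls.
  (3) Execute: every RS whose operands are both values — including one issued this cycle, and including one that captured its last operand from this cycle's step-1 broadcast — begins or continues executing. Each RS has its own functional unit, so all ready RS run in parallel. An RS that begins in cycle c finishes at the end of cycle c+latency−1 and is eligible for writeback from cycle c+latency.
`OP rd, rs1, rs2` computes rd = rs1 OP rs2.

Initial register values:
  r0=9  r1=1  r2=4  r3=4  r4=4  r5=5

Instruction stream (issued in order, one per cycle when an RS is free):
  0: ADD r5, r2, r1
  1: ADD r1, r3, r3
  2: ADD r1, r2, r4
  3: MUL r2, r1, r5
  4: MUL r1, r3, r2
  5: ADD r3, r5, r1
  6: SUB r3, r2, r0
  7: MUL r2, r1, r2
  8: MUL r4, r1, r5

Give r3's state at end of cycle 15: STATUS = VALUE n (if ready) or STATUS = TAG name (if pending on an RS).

STATUS = VALUE 31

c1: issue ADD r5<-Add1 | r0:9,r1:1,r2:4,r3:4,r4:4,r5:Add1
c2: issue ADD r1<-Add2 | r0:9,r1:Add2,r2:4,r3:4,r4:4,r5:Add1
c3: CDB Add1=5; issue ADD r1<-Add1 | r0:9,r1:Add1,r2:4,r3:4,r4:4,r5:5
c4: CDB Add2=8; issue MUL r2<-Mul1 | r0:9,r1:Add1,r2:Mul1,r3:4,r4:4,r5:5
c5: CDB Add1=8; issue MUL r1<-Mul2 | r0:9,r1:Mul2,r2:Mul1,r3:4,r4:4,r5:5
c6: issue ADD r3<-Add1 | r0:9,r1:Mul2,r2:Mul1,r3:Add1,r4:4,r5:5
c7: issue SUB r3<-Add2 | r0:9,r1:Mul2,r2:Mul1,r3:Add2,r4:4,r5:5
c8: stall | r0:9,r1:Mul2,r2:Mul1,r3:Add2,r4:4,r5:5
c9: stall | r0:9,r1:Mul2,r2:Mul1,r3:Add2,r4:4,r5:5
c10: CDB Mul1=40; issue MUL r2<-Mul1 | r0:9,r1:Mul2,r2:Mul1,r3:Add2,r4:4,r5:5
c11: stall | r0:9,r1:Mul2,r2:Mul1,r3:Add2,r4:4,r5:5
c12: CDB Add2=31; stall | r0:9,r1:Mul2,r2:Mul1,r3:31,r4:4,r5:5
c13: stall | r0:9,r1:Mul2,r2:Mul1,r3:31,r4:4,r5:5
c14: stall | r0:9,r1:Mul2,r2:Mul1,r3:31,r4:4,r5:5
c15: CDB Mul2=160; issue MUL r4<-Mul2 | r0:9,r1:160,r2:Mul1,r3:31,r4:Mul2,r5:5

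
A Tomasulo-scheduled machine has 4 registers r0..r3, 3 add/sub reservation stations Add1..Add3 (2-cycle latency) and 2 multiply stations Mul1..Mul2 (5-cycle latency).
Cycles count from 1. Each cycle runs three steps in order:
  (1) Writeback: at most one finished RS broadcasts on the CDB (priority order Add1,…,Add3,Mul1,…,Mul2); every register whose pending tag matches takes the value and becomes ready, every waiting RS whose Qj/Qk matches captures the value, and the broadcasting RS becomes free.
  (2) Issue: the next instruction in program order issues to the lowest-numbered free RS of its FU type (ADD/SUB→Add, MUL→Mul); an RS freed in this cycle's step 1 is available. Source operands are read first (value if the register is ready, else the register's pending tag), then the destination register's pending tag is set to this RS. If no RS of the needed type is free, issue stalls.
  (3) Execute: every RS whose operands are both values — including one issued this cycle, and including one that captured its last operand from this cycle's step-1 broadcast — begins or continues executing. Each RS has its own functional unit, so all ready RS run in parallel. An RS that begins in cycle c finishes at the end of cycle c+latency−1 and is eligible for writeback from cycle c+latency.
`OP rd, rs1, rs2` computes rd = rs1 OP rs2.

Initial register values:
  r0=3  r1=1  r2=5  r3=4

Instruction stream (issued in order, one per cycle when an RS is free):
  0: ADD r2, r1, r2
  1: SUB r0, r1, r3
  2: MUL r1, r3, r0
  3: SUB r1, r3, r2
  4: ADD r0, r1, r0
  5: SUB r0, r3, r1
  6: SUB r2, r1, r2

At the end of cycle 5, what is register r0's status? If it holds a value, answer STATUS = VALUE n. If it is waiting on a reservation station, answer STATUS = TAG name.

cycle 1: issue ADD r2<-Add1 // r0:3,r1:1,r2:Add1,r3:4
cycle 2: issue SUB r0<-Add2 // r0:Add2,r1:1,r2:Add1,r3:4
cycle 3: CDB Add1=6; issue MUL r1<-Mul1 // r0:Add2,r1:Mul1,r2:6,r3:4
cycle 4: CDB Add2=-3; issue SUB r1<-Add1 // r0:-3,r1:Add1,r2:6,r3:4
cycle 5: issue ADD r0<-Add2 // r0:Add2,r1:Add1,r2:6,r3:4

STATUS = TAG Add2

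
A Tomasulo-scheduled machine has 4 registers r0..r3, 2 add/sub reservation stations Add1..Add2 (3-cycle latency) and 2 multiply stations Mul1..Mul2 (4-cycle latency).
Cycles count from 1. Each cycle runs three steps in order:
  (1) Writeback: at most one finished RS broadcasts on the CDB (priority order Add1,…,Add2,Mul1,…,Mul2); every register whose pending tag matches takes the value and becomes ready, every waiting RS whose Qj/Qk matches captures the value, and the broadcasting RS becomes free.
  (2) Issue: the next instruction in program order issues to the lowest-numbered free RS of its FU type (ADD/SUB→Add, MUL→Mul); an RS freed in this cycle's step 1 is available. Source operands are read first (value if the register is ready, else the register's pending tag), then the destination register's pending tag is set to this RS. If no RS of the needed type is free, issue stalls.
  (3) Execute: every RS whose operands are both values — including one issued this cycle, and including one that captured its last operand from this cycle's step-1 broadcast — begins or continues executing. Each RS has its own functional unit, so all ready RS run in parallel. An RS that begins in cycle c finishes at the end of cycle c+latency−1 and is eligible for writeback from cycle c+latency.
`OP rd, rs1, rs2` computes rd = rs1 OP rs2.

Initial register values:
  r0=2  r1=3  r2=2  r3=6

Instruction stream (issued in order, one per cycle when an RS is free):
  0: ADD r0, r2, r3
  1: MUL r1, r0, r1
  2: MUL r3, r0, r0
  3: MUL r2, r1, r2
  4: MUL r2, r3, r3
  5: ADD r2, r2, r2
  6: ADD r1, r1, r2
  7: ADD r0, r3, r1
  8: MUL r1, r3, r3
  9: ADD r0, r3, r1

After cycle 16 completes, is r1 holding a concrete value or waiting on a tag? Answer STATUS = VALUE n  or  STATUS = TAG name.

  c1: issue ADD r0<-Add1  regs: r0:Add1,r1:3,r2:2,r3:6
  c2: issue MUL r1<-Mul1  regs: r0:Add1,r1:Mul1,r2:2,r3:6
  c3: issue MUL r3<-Mul2  regs: r0:Add1,r1:Mul1,r2:2,r3:Mul2
  c4: CDB Add1=8; stall  regs: r0:8,r1:Mul1,r2:2,r3:Mul2
  c5: stall  regs: r0:8,r1:Mul1,r2:2,r3:Mul2
  c6: stall  regs: r0:8,r1:Mul1,r2:2,r3:Mul2
  c7: stall  regs: r0:8,r1:Mul1,r2:2,r3:Mul2
  c8: CDB Mul1=24; issue MUL r2<-Mul1  regs: r0:8,r1:24,r2:Mul1,r3:Mul2
  c9: CDB Mul2=64; issue MUL r2<-Mul2  regs: r0:8,r1:24,r2:Mul2,r3:64
  c10: issue ADD r2<-Add1  regs: r0:8,r1:24,r2:Add1,r3:64
  c11: issue ADD r1<-Add2  regs: r0:8,r1:Add2,r2:Add1,r3:64
  c12: CDB Mul1=48; stall  regs: r0:8,r1:Add2,r2:Add1,r3:64
  c13: CDB Mul2=4096; stall  regs: r0:8,r1:Add2,r2:Add1,r3:64
  c14: stall  regs: r0:8,r1:Add2,r2:Add1,r3:64
  c15: stall  regs: r0:8,r1:Add2,r2:Add1,r3:64
  c16: CDB Add1=8192; issue ADD r0<-Add1  regs: r0:Add1,r1:Add2,r2:8192,r3:64

STATUS = TAG Add2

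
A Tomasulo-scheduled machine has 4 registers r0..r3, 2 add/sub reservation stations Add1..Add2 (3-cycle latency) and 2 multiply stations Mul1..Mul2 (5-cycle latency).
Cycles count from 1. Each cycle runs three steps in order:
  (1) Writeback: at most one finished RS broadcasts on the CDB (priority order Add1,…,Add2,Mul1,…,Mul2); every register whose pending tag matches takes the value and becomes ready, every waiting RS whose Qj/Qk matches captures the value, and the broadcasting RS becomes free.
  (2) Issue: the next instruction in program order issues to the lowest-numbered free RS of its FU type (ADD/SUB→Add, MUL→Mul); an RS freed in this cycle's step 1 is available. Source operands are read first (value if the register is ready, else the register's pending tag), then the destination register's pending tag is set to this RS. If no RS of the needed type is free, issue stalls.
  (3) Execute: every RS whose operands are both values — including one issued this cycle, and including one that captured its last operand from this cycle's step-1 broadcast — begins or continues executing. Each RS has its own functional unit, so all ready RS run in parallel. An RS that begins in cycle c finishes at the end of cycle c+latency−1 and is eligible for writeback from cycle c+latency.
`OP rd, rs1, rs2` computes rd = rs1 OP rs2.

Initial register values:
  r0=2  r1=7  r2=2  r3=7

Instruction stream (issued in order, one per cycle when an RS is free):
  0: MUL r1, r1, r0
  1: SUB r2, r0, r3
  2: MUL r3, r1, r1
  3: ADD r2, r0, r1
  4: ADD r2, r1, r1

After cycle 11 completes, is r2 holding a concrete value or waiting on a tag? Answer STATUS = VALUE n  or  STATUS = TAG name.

STATUS = VALUE 28

cycle 1: issue MUL r1<-Mul1 // r0:2,r1:Mul1,r2:2,r3:7
cycle 2: issue SUB r2<-Add1 // r0:2,r1:Mul1,r2:Add1,r3:7
cycle 3: issue MUL r3<-Mul2 // r0:2,r1:Mul1,r2:Add1,r3:Mul2
cycle 4: issue ADD r2<-Add2 // r0:2,r1:Mul1,r2:Add2,r3:Mul2
cycle 5: CDB Add1=-5; issue ADD r2<-Add1 // r0:2,r1:Mul1,r2:Add1,r3:Mul2
cycle 6: CDB Mul1=14 // r0:2,r1:14,r2:Add1,r3:Mul2
cycle 7: - // r0:2,r1:14,r2:Add1,r3:Mul2
cycle 8: - // r0:2,r1:14,r2:Add1,r3:Mul2
cycle 9: CDB Add1=28 // r0:2,r1:14,r2:28,r3:Mul2
cycle 10: CDB Add2=16 // r0:2,r1:14,r2:28,r3:Mul2
cycle 11: CDB Mul2=196 // r0:2,r1:14,r2:28,r3:196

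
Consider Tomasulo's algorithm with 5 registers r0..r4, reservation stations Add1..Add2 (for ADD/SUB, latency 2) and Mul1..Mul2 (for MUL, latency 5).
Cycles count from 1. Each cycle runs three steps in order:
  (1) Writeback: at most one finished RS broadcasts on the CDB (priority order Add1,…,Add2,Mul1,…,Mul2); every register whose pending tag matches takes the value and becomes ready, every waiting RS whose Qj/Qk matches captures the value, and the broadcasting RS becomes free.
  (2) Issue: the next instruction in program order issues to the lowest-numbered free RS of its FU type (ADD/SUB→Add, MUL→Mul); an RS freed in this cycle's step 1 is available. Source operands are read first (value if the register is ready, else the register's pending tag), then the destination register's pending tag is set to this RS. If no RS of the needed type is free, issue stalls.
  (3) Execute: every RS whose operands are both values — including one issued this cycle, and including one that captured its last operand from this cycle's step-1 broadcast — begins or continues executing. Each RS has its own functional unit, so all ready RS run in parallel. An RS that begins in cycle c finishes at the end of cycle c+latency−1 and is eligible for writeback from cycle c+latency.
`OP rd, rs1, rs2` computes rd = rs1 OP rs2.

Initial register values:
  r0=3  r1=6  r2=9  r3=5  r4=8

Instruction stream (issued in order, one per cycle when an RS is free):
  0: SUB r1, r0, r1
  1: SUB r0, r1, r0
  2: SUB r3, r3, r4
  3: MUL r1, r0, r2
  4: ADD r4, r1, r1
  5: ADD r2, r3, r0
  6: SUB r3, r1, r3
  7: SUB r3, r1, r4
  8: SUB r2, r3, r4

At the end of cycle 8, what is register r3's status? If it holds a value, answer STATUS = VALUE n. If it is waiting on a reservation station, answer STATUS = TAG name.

STATUS = TAG Add2

c1: issue SUB r1<-Add1 | r0:3,r1:Add1,r2:9,r3:5,r4:8
c2: issue SUB r0<-Add2 | r0:Add2,r1:Add1,r2:9,r3:5,r4:8
c3: CDB Add1=-3; issue SUB r3<-Add1 | r0:Add2,r1:-3,r2:9,r3:Add1,r4:8
c4: issue MUL r1<-Mul1 | r0:Add2,r1:Mul1,r2:9,r3:Add1,r4:8
c5: CDB Add1=-3; issue ADD r4<-Add1 | r0:Add2,r1:Mul1,r2:9,r3:-3,r4:Add1
c6: CDB Add2=-6; issue ADD r2<-Add2 | r0:-6,r1:Mul1,r2:Add2,r3:-3,r4:Add1
c7: stall | r0:-6,r1:Mul1,r2:Add2,r3:-3,r4:Add1
c8: CDB Add2=-9; issue SUB r3<-Add2 | r0:-6,r1:Mul1,r2:-9,r3:Add2,r4:Add1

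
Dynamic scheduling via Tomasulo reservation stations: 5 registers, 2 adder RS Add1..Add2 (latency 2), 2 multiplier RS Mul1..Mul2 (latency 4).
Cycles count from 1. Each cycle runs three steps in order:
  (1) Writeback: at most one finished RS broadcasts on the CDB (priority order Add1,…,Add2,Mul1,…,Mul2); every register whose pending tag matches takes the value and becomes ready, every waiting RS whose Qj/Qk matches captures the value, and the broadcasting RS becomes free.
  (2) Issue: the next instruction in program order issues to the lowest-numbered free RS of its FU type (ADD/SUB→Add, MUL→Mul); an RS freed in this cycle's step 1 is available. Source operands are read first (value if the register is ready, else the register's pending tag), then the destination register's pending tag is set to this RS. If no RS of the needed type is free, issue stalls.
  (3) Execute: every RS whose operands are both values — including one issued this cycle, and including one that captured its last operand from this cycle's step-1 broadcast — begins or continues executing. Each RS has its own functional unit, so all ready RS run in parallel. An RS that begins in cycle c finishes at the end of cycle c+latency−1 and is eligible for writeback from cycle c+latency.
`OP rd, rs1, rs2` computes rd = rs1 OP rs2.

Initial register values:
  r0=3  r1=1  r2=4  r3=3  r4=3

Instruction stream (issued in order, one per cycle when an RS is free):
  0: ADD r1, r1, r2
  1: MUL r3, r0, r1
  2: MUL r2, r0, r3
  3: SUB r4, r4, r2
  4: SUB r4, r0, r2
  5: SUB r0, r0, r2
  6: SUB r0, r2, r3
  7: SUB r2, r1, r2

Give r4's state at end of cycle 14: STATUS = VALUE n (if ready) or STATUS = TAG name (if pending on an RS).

STATUS = VALUE -42

cycle 1: issue ADD r1<-Add1 // r0:3,r1:Add1,r2:4,r3:3,r4:3
cycle 2: issue MUL r3<-Mul1 // r0:3,r1:Add1,r2:4,r3:Mul1,r4:3
cycle 3: CDB Add1=5; issue MUL r2<-Mul2 // r0:3,r1:5,r2:Mul2,r3:Mul1,r4:3
cycle 4: issue SUB r4<-Add1 // r0:3,r1:5,r2:Mul2,r3:Mul1,r4:Add1
cycle 5: issue SUB r4<-Add2 // r0:3,r1:5,r2:Mul2,r3:Mul1,r4:Add2
cycle 6: stall // r0:3,r1:5,r2:Mul2,r3:Mul1,r4:Add2
cycle 7: CDB Mul1=15; stall // r0:3,r1:5,r2:Mul2,r3:15,r4:Add2
cycle 8: stall // r0:3,r1:5,r2:Mul2,r3:15,r4:Add2
cycle 9: stall // r0:3,r1:5,r2:Mul2,r3:15,r4:Add2
cycle 10: stall // r0:3,r1:5,r2:Mul2,r3:15,r4:Add2
cycle 11: CDB Mul2=45; stall // r0:3,r1:5,r2:45,r3:15,r4:Add2
cycle 12: stall // r0:3,r1:5,r2:45,r3:15,r4:Add2
cycle 13: CDB Add1=-42; issue SUB r0<-Add1 // r0:Add1,r1:5,r2:45,r3:15,r4:Add2
cycle 14: CDB Add2=-42; issue SUB r0<-Add2 // r0:Add2,r1:5,r2:45,r3:15,r4:-42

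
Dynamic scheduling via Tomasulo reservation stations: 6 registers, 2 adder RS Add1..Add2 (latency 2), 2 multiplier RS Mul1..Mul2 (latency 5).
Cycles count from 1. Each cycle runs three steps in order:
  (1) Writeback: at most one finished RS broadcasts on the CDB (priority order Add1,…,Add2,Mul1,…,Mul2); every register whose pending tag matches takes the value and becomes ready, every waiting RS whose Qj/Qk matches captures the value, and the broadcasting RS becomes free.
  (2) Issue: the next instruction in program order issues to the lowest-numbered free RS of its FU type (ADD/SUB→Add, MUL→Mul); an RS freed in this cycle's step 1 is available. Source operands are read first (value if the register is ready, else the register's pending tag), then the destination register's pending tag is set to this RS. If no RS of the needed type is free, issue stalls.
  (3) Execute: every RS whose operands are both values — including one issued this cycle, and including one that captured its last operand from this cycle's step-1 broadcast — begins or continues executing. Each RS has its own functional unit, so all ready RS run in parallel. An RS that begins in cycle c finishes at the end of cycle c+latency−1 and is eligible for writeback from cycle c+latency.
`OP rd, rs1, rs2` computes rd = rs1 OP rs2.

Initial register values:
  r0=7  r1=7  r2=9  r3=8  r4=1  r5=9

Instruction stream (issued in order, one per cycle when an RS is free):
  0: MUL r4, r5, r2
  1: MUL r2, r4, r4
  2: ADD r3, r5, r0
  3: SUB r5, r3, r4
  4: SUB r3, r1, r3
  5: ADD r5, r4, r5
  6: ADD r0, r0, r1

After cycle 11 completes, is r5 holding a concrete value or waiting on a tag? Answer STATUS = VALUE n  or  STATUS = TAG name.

c1: issue MUL r4<-Mul1 | r0:7,r1:7,r2:9,r3:8,r4:Mul1,r5:9
c2: issue MUL r2<-Mul2 | r0:7,r1:7,r2:Mul2,r3:8,r4:Mul1,r5:9
c3: issue ADD r3<-Add1 | r0:7,r1:7,r2:Mul2,r3:Add1,r4:Mul1,r5:9
c4: issue SUB r5<-Add2 | r0:7,r1:7,r2:Mul2,r3:Add1,r4:Mul1,r5:Add2
c5: CDB Add1=16; issue SUB r3<-Add1 | r0:7,r1:7,r2:Mul2,r3:Add1,r4:Mul1,r5:Add2
c6: CDB Mul1=81; stall | r0:7,r1:7,r2:Mul2,r3:Add1,r4:81,r5:Add2
c7: CDB Add1=-9; issue ADD r5<-Add1 | r0:7,r1:7,r2:Mul2,r3:-9,r4:81,r5:Add1
c8: CDB Add2=-65; issue ADD r0<-Add2 | r0:Add2,r1:7,r2:Mul2,r3:-9,r4:81,r5:Add1
c9: - | r0:Add2,r1:7,r2:Mul2,r3:-9,r4:81,r5:Add1
c10: CDB Add1=16 | r0:Add2,r1:7,r2:Mul2,r3:-9,r4:81,r5:16
c11: CDB Add2=14 | r0:14,r1:7,r2:Mul2,r3:-9,r4:81,r5:16

STATUS = VALUE 16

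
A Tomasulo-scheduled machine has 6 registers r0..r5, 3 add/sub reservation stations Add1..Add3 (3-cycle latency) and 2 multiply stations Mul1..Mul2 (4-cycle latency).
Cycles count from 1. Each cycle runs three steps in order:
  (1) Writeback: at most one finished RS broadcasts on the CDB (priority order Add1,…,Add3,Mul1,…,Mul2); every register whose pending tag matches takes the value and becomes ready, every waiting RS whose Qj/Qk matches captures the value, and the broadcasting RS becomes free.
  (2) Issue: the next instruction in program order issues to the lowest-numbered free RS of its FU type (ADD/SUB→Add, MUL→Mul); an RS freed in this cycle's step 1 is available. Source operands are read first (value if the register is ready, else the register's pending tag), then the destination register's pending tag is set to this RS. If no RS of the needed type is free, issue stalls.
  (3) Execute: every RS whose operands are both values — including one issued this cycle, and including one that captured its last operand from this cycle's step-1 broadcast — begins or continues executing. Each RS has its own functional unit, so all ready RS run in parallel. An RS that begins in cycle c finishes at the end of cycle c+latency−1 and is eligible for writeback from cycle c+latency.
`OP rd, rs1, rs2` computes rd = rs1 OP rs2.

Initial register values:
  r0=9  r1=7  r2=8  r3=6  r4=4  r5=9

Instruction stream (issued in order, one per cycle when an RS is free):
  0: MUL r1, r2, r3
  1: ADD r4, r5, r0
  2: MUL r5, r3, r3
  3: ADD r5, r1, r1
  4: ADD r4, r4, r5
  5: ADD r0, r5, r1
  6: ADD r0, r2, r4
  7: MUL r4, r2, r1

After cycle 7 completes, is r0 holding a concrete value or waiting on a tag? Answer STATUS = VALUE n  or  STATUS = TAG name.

c1: issue MUL r1<-Mul1 | r0:9,r1:Mul1,r2:8,r3:6,r4:4,r5:9
c2: issue ADD r4<-Add1 | r0:9,r1:Mul1,r2:8,r3:6,r4:Add1,r5:9
c3: issue MUL r5<-Mul2 | r0:9,r1:Mul1,r2:8,r3:6,r4:Add1,r5:Mul2
c4: issue ADD r5<-Add2 | r0:9,r1:Mul1,r2:8,r3:6,r4:Add1,r5:Add2
c5: CDB Add1=18; issue ADD r4<-Add1 | r0:9,r1:Mul1,r2:8,r3:6,r4:Add1,r5:Add2
c6: CDB Mul1=48; issue ADD r0<-Add3 | r0:Add3,r1:48,r2:8,r3:6,r4:Add1,r5:Add2
c7: CDB Mul2=36; stall | r0:Add3,r1:48,r2:8,r3:6,r4:Add1,r5:Add2

STATUS = TAG Add3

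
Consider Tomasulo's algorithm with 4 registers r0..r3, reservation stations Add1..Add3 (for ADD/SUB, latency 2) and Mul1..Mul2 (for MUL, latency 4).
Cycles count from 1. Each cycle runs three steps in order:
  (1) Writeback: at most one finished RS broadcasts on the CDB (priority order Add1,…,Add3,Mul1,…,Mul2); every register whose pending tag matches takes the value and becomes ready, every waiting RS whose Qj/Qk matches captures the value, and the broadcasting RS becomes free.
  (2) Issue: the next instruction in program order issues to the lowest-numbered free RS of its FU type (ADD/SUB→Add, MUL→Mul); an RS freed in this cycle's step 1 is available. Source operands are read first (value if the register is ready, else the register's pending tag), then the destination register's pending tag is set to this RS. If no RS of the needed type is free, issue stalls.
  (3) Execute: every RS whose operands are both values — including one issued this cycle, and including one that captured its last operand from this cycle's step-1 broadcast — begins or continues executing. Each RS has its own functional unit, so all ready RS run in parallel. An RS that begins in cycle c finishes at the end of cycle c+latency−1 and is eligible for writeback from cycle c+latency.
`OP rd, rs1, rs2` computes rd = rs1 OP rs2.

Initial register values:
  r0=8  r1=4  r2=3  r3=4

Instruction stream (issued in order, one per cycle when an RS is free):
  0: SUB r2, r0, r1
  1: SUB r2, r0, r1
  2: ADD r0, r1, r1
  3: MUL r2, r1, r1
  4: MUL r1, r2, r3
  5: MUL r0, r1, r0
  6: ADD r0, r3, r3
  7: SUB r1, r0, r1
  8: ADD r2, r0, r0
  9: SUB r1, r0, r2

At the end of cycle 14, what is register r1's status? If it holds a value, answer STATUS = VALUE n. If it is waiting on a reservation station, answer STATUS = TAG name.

  c1: issue SUB r2<-Add1  regs: r0:8,r1:4,r2:Add1,r3:4
  c2: issue SUB r2<-Add2  regs: r0:8,r1:4,r2:Add2,r3:4
  c3: CDB Add1=4; issue ADD r0<-Add1  regs: r0:Add1,r1:4,r2:Add2,r3:4
  c4: CDB Add2=4; issue MUL r2<-Mul1  regs: r0:Add1,r1:4,r2:Mul1,r3:4
  c5: CDB Add1=8; issue MUL r1<-Mul2  regs: r0:8,r1:Mul2,r2:Mul1,r3:4
  c6: stall  regs: r0:8,r1:Mul2,r2:Mul1,r3:4
  c7: stall  regs: r0:8,r1:Mul2,r2:Mul1,r3:4
  c8: CDB Mul1=16; issue MUL r0<-Mul1  regs: r0:Mul1,r1:Mul2,r2:16,r3:4
  c9: issue ADD r0<-Add1  regs: r0:Add1,r1:Mul2,r2:16,r3:4
  c10: issue SUB r1<-Add2  regs: r0:Add1,r1:Add2,r2:16,r3:4
  c11: CDB Add1=8; issue ADD r2<-Add1  regs: r0:8,r1:Add2,r2:Add1,r3:4
  c12: CDB Mul2=64; issue SUB r1<-Add3  regs: r0:8,r1:Add3,r2:Add1,r3:4
  c13: CDB Add1=16  regs: r0:8,r1:Add3,r2:16,r3:4
  c14: CDB Add2=-56  regs: r0:8,r1:Add3,r2:16,r3:4

STATUS = TAG Add3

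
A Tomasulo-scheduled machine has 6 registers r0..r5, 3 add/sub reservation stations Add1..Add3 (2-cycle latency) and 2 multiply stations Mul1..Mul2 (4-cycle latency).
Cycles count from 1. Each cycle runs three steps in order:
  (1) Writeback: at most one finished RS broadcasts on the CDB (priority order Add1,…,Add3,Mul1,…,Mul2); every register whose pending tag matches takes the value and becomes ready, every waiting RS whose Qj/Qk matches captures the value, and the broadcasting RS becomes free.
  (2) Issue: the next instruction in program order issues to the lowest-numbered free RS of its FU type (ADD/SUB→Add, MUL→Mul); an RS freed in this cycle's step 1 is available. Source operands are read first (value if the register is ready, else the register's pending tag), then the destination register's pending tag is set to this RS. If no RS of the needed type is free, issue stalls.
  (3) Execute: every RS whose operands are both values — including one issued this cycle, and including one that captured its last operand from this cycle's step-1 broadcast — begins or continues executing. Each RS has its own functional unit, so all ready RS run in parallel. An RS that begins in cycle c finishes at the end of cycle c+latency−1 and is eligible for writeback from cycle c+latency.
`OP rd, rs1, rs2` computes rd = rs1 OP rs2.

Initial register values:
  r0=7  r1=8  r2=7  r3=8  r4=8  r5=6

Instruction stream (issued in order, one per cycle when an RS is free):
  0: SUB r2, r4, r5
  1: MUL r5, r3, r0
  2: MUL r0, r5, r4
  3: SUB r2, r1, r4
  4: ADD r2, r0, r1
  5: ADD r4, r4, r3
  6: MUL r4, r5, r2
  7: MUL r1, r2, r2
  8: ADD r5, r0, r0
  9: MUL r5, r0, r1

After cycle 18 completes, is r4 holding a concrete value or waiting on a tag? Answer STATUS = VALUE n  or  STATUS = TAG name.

c1: issue SUB r2<-Add1 | r0:7,r1:8,r2:Add1,r3:8,r4:8,r5:6
c2: issue MUL r5<-Mul1 | r0:7,r1:8,r2:Add1,r3:8,r4:8,r5:Mul1
c3: CDB Add1=2; issue MUL r0<-Mul2 | r0:Mul2,r1:8,r2:2,r3:8,r4:8,r5:Mul1
c4: issue SUB r2<-Add1 | r0:Mul2,r1:8,r2:Add1,r3:8,r4:8,r5:Mul1
c5: issue ADD r2<-Add2 | r0:Mul2,r1:8,r2:Add2,r3:8,r4:8,r5:Mul1
c6: CDB Add1=0; issue ADD r4<-Add1 | r0:Mul2,r1:8,r2:Add2,r3:8,r4:Add1,r5:Mul1
c7: CDB Mul1=56; issue MUL r4<-Mul1 | r0:Mul2,r1:8,r2:Add2,r3:8,r4:Mul1,r5:56
c8: CDB Add1=16; stall | r0:Mul2,r1:8,r2:Add2,r3:8,r4:Mul1,r5:56
c9: stall | r0:Mul2,r1:8,r2:Add2,r3:8,r4:Mul1,r5:56
c10: stall | r0:Mul2,r1:8,r2:Add2,r3:8,r4:Mul1,r5:56
c11: CDB Mul2=448; issue MUL r1<-Mul2 | r0:448,r1:Mul2,r2:Add2,r3:8,r4:Mul1,r5:56
c12: issue ADD r5<-Add1 | r0:448,r1:Mul2,r2:Add2,r3:8,r4:Mul1,r5:Add1
c13: CDB Add2=456; stall | r0:448,r1:Mul2,r2:456,r3:8,r4:Mul1,r5:Add1
c14: CDB Add1=896; stall | r0:448,r1:Mul2,r2:456,r3:8,r4:Mul1,r5:896
c15: stall | r0:448,r1:Mul2,r2:456,r3:8,r4:Mul1,r5:896
c16: stall | r0:448,r1:Mul2,r2:456,r3:8,r4:Mul1,r5:896
c17: CDB Mul1=25536; issue MUL r5<-Mul1 | r0:448,r1:Mul2,r2:456,r3:8,r4:25536,r5:Mul1
c18: CDB Mul2=207936 | r0:448,r1:207936,r2:456,r3:8,r4:25536,r5:Mul1

STATUS = VALUE 25536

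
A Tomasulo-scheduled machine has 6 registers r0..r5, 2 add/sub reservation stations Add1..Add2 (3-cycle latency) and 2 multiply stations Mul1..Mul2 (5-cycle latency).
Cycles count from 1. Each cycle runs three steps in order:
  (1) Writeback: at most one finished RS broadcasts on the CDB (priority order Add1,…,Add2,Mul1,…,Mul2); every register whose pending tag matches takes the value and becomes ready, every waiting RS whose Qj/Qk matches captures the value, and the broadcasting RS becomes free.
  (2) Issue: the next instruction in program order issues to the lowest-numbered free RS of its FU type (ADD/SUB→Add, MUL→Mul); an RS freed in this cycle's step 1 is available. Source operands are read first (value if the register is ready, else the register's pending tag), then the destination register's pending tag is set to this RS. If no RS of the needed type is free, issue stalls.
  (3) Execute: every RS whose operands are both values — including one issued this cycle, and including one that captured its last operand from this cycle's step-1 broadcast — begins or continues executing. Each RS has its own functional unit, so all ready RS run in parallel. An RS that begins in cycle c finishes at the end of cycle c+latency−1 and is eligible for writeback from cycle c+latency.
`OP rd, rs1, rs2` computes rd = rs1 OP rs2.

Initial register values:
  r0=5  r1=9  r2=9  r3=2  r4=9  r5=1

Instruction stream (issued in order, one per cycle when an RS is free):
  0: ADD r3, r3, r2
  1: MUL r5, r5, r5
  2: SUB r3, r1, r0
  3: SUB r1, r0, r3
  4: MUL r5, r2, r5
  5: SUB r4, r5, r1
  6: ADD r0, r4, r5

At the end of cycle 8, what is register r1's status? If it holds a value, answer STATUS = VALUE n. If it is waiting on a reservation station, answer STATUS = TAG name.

STATUS = TAG Add1

cycle 1: issue ADD r3<-Add1 // r0:5,r1:9,r2:9,r3:Add1,r4:9,r5:1
cycle 2: issue MUL r5<-Mul1 // r0:5,r1:9,r2:9,r3:Add1,r4:9,r5:Mul1
cycle 3: issue SUB r3<-Add2 // r0:5,r1:9,r2:9,r3:Add2,r4:9,r5:Mul1
cycle 4: CDB Add1=11; issue SUB r1<-Add1 // r0:5,r1:Add1,r2:9,r3:Add2,r4:9,r5:Mul1
cycle 5: issue MUL r5<-Mul2 // r0:5,r1:Add1,r2:9,r3:Add2,r4:9,r5:Mul2
cycle 6: CDB Add2=4; issue SUB r4<-Add2 // r0:5,r1:Add1,r2:9,r3:4,r4:Add2,r5:Mul2
cycle 7: CDB Mul1=1; stall // r0:5,r1:Add1,r2:9,r3:4,r4:Add2,r5:Mul2
cycle 8: stall // r0:5,r1:Add1,r2:9,r3:4,r4:Add2,r5:Mul2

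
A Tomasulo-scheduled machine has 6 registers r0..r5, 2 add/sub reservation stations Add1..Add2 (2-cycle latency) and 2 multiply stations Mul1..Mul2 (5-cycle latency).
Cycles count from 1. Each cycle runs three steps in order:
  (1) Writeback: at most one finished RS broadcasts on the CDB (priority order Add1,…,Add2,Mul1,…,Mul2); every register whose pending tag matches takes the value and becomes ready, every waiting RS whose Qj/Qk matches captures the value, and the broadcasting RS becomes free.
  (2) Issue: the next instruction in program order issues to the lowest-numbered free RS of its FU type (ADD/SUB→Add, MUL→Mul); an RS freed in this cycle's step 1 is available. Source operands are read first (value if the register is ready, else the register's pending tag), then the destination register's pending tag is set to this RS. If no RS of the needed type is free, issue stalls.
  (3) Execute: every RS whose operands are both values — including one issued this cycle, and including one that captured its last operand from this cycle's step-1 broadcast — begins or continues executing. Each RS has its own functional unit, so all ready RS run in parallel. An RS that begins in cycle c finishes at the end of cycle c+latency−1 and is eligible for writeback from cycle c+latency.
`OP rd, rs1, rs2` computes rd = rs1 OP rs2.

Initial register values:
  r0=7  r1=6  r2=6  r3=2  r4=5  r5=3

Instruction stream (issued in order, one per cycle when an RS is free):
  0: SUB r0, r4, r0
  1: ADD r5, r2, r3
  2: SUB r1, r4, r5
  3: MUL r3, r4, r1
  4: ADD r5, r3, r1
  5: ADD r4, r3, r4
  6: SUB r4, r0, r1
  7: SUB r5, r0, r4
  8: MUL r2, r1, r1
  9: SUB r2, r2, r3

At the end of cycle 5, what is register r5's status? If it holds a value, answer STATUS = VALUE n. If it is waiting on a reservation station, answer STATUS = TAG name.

STATUS = TAG Add2

c1: issue SUB r0<-Add1 | r0:Add1,r1:6,r2:6,r3:2,r4:5,r5:3
c2: issue ADD r5<-Add2 | r0:Add1,r1:6,r2:6,r3:2,r4:5,r5:Add2
c3: CDB Add1=-2; issue SUB r1<-Add1 | r0:-2,r1:Add1,r2:6,r3:2,r4:5,r5:Add2
c4: CDB Add2=8; issue MUL r3<-Mul1 | r0:-2,r1:Add1,r2:6,r3:Mul1,r4:5,r5:8
c5: issue ADD r5<-Add2 | r0:-2,r1:Add1,r2:6,r3:Mul1,r4:5,r5:Add2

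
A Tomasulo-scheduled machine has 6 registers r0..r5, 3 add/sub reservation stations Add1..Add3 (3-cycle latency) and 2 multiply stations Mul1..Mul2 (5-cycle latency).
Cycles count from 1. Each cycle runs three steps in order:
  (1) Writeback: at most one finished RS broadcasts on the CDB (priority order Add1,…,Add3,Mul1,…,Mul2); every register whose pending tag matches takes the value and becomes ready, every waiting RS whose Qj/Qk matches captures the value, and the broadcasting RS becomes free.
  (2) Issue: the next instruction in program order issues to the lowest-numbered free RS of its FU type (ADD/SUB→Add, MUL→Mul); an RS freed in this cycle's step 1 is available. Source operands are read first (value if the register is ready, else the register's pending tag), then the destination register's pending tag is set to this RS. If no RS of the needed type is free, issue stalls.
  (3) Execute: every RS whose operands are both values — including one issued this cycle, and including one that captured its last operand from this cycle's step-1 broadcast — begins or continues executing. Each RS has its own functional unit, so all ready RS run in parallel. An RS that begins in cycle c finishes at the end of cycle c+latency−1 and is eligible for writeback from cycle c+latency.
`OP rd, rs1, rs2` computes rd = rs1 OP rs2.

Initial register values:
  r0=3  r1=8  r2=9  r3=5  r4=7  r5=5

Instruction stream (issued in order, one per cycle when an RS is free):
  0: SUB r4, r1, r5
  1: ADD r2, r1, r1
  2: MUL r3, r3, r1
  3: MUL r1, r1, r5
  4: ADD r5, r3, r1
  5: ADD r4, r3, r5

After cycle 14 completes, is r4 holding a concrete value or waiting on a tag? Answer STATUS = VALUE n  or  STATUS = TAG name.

STATUS = TAG Add2

c1: issue SUB r4<-Add1 | r0:3,r1:8,r2:9,r3:5,r4:Add1,r5:5
c2: issue ADD r2<-Add2 | r0:3,r1:8,r2:Add2,r3:5,r4:Add1,r5:5
c3: issue MUL r3<-Mul1 | r0:3,r1:8,r2:Add2,r3:Mul1,r4:Add1,r5:5
c4: CDB Add1=3; issue MUL r1<-Mul2 | r0:3,r1:Mul2,r2:Add2,r3:Mul1,r4:3,r5:5
c5: CDB Add2=16; issue ADD r5<-Add1 | r0:3,r1:Mul2,r2:16,r3:Mul1,r4:3,r5:Add1
c6: issue ADD r4<-Add2 | r0:3,r1:Mul2,r2:16,r3:Mul1,r4:Add2,r5:Add1
c7: - | r0:3,r1:Mul2,r2:16,r3:Mul1,r4:Add2,r5:Add1
c8: CDB Mul1=40 | r0:3,r1:Mul2,r2:16,r3:40,r4:Add2,r5:Add1
c9: CDB Mul2=40 | r0:3,r1:40,r2:16,r3:40,r4:Add2,r5:Add1
c10: - | r0:3,r1:40,r2:16,r3:40,r4:Add2,r5:Add1
c11: - | r0:3,r1:40,r2:16,r3:40,r4:Add2,r5:Add1
c12: CDB Add1=80 | r0:3,r1:40,r2:16,r3:40,r4:Add2,r5:80
c13: - | r0:3,r1:40,r2:16,r3:40,r4:Add2,r5:80
c14: - | r0:3,r1:40,r2:16,r3:40,r4:Add2,r5:80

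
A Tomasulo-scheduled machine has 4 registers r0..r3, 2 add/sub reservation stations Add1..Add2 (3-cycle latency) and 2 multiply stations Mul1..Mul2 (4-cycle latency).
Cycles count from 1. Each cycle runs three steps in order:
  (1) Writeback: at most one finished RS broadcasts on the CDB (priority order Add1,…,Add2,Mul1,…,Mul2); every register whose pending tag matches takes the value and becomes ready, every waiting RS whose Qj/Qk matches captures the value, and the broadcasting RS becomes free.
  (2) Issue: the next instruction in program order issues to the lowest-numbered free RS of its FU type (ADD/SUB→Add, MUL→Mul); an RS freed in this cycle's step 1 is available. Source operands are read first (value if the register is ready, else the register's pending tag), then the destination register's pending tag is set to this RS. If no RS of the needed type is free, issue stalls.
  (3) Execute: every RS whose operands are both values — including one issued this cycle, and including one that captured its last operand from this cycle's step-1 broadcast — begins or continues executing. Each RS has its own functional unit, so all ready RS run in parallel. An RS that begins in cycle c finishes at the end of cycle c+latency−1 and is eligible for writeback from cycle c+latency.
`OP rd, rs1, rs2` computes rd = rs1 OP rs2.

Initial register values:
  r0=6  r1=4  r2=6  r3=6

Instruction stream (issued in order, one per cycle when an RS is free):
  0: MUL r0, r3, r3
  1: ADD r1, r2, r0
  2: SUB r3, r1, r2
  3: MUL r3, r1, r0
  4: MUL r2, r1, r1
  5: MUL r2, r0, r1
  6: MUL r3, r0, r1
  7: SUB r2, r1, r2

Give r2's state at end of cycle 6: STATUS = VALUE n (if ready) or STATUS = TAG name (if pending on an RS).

STATUS = TAG Mul1

cycle 1: issue MUL r0<-Mul1 // r0:Mul1,r1:4,r2:6,r3:6
cycle 2: issue ADD r1<-Add1 // r0:Mul1,r1:Add1,r2:6,r3:6
cycle 3: issue SUB r3<-Add2 // r0:Mul1,r1:Add1,r2:6,r3:Add2
cycle 4: issue MUL r3<-Mul2 // r0:Mul1,r1:Add1,r2:6,r3:Mul2
cycle 5: CDB Mul1=36; issue MUL r2<-Mul1 // r0:36,r1:Add1,r2:Mul1,r3:Mul2
cycle 6: stall // r0:36,r1:Add1,r2:Mul1,r3:Mul2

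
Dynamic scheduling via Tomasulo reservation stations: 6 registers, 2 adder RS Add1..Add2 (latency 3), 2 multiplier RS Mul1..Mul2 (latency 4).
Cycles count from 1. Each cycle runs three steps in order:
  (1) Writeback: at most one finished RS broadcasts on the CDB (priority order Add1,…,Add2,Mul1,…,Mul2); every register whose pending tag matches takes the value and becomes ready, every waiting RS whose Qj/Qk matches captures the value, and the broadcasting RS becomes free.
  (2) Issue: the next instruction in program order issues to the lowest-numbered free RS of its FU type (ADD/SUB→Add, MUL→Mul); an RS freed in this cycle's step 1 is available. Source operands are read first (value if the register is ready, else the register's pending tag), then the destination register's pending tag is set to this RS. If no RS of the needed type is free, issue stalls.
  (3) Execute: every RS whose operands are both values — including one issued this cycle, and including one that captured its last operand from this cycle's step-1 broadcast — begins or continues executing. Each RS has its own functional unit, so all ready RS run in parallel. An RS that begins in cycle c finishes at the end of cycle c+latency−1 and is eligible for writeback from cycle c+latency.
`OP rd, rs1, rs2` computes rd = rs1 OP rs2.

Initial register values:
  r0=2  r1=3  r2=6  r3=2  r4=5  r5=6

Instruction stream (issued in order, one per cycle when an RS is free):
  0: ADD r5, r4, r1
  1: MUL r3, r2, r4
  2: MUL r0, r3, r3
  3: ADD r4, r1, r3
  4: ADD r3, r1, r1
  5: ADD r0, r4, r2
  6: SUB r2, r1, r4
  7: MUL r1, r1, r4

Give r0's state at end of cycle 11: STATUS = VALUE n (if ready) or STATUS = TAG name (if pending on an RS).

c1: issue ADD r5<-Add1 | r0:2,r1:3,r2:6,r3:2,r4:5,r5:Add1
c2: issue MUL r3<-Mul1 | r0:2,r1:3,r2:6,r3:Mul1,r4:5,r5:Add1
c3: issue MUL r0<-Mul2 | r0:Mul2,r1:3,r2:6,r3:Mul1,r4:5,r5:Add1
c4: CDB Add1=8; issue ADD r4<-Add1 | r0:Mul2,r1:3,r2:6,r3:Mul1,r4:Add1,r5:8
c5: issue ADD r3<-Add2 | r0:Mul2,r1:3,r2:6,r3:Add2,r4:Add1,r5:8
c6: CDB Mul1=30; stall | r0:Mul2,r1:3,r2:6,r3:Add2,r4:Add1,r5:8
c7: stall | r0:Mul2,r1:3,r2:6,r3:Add2,r4:Add1,r5:8
c8: CDB Add2=6; issue ADD r0<-Add2 | r0:Add2,r1:3,r2:6,r3:6,r4:Add1,r5:8
c9: CDB Add1=33; issue SUB r2<-Add1 | r0:Add2,r1:3,r2:Add1,r3:6,r4:33,r5:8
c10: CDB Mul2=900; issue MUL r1<-Mul1 | r0:Add2,r1:Mul1,r2:Add1,r3:6,r4:33,r5:8
c11: - | r0:Add2,r1:Mul1,r2:Add1,r3:6,r4:33,r5:8

STATUS = TAG Add2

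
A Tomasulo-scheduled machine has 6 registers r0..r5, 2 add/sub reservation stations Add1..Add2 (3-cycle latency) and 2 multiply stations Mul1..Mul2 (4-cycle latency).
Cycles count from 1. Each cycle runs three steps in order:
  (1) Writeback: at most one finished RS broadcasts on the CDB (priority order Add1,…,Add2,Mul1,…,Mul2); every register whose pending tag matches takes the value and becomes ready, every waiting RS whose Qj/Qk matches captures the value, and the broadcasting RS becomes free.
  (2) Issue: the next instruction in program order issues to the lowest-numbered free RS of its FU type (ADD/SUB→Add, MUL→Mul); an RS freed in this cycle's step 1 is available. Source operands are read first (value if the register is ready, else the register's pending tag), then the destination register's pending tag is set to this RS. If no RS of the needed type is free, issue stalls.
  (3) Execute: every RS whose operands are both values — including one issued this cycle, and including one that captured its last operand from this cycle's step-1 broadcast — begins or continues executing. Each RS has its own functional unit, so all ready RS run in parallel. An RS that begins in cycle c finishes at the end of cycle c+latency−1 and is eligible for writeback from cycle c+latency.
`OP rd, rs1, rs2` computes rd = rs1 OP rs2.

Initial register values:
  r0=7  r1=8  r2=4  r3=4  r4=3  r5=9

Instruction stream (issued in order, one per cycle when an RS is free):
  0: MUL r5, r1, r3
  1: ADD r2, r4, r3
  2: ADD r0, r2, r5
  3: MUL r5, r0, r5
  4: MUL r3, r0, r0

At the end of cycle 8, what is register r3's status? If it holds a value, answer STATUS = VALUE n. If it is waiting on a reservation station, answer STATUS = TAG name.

  c1: issue MUL r5<-Mul1  regs: r0:7,r1:8,r2:4,r3:4,r4:3,r5:Mul1
  c2: issue ADD r2<-Add1  regs: r0:7,r1:8,r2:Add1,r3:4,r4:3,r5:Mul1
  c3: issue ADD r0<-Add2  regs: r0:Add2,r1:8,r2:Add1,r3:4,r4:3,r5:Mul1
  c4: issue MUL r5<-Mul2  regs: r0:Add2,r1:8,r2:Add1,r3:4,r4:3,r5:Mul2
  c5: CDB Add1=7; stall  regs: r0:Add2,r1:8,r2:7,r3:4,r4:3,r5:Mul2
  c6: CDB Mul1=32; issue MUL r3<-Mul1  regs: r0:Add2,r1:8,r2:7,r3:Mul1,r4:3,r5:Mul2
  c7: -  regs: r0:Add2,r1:8,r2:7,r3:Mul1,r4:3,r5:Mul2
  c8: -  regs: r0:Add2,r1:8,r2:7,r3:Mul1,r4:3,r5:Mul2

STATUS = TAG Mul1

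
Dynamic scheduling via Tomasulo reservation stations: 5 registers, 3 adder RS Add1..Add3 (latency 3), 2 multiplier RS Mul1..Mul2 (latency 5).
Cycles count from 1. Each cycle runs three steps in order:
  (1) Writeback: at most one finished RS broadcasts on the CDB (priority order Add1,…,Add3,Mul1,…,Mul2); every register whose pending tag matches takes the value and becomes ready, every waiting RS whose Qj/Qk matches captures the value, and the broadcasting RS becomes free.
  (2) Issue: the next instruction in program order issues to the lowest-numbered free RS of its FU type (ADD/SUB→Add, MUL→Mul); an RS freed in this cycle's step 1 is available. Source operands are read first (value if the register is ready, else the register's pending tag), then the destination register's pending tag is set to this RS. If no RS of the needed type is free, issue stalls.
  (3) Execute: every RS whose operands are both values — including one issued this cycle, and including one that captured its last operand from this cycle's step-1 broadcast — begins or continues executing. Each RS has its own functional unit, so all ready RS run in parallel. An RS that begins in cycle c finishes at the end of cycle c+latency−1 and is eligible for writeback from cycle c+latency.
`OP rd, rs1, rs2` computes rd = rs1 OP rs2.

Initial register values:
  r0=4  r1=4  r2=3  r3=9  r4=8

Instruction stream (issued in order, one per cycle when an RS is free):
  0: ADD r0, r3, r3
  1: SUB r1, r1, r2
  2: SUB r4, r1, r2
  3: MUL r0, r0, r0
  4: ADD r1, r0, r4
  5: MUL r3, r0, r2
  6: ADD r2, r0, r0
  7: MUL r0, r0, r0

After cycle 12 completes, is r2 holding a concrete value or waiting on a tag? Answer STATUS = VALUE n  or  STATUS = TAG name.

cycle 1: issue ADD r0<-Add1 // r0:Add1,r1:4,r2:3,r3:9,r4:8
cycle 2: issue SUB r1<-Add2 // r0:Add1,r1:Add2,r2:3,r3:9,r4:8
cycle 3: issue SUB r4<-Add3 // r0:Add1,r1:Add2,r2:3,r3:9,r4:Add3
cycle 4: CDB Add1=18; issue MUL r0<-Mul1 // r0:Mul1,r1:Add2,r2:3,r3:9,r4:Add3
cycle 5: CDB Add2=1; issue ADD r1<-Add1 // r0:Mul1,r1:Add1,r2:3,r3:9,r4:Add3
cycle 6: issue MUL r3<-Mul2 // r0:Mul1,r1:Add1,r2:3,r3:Mul2,r4:Add3
cycle 7: issue ADD r2<-Add2 // r0:Mul1,r1:Add1,r2:Add2,r3:Mul2,r4:Add3
cycle 8: CDB Add3=-2; stall // r0:Mul1,r1:Add1,r2:Add2,r3:Mul2,r4:-2
cycle 9: CDB Mul1=324; issue MUL r0<-Mul1 // r0:Mul1,r1:Add1,r2:Add2,r3:Mul2,r4:-2
cycle 10: - // r0:Mul1,r1:Add1,r2:Add2,r3:Mul2,r4:-2
cycle 11: - // r0:Mul1,r1:Add1,r2:Add2,r3:Mul2,r4:-2
cycle 12: CDB Add1=322 // r0:Mul1,r1:322,r2:Add2,r3:Mul2,r4:-2

STATUS = TAG Add2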